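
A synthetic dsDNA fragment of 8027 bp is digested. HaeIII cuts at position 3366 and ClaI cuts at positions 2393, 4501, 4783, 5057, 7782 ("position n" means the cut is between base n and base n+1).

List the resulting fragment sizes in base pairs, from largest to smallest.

2725, 2393, 1135, 973, 282, 274, 245 bp

Combined cut positions (sorted): 2393, 3366, 4501, 4783, 5057, 7782.
Linear molecule, 6 cuts → 7 fragments:
  2393 − 0 = 2393 bp
  3366 − 2393 = 973 bp
  4501 − 3366 = 1135 bp
  4783 − 4501 = 282 bp
  5057 − 4783 = 274 bp
  7782 − 5057 = 2725 bp
  8027 − 7782 = 245 bp
Sorted largest to smallest: 2725, 2393, 1135, 973, 282, 274, 245 bp.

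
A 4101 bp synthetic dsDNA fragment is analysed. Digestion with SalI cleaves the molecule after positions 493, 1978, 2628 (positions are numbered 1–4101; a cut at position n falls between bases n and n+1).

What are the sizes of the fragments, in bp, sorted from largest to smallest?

1485, 1473, 650, 493 bp

Linear molecule, 3 cuts → 4 fragments:
  493 − 0 = 493 bp
  1978 − 493 = 1485 bp
  2628 − 1978 = 650 bp
  4101 − 2628 = 1473 bp
Sorted largest to smallest: 1485, 1473, 650, 493 bp.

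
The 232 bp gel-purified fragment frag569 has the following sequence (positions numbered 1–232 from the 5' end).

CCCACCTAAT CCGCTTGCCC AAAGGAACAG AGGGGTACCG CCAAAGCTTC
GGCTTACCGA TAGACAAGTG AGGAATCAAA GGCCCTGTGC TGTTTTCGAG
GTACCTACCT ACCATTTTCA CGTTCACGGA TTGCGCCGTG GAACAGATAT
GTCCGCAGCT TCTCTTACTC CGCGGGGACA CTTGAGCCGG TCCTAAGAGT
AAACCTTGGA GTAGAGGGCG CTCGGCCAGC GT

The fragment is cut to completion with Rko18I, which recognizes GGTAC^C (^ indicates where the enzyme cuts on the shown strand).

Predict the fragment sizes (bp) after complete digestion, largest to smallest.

Rko18I sites (GGTACC) start at positions 34, 100.
Rko18I cuts after base 5 of each site (before the last base), so after positions 38, 104.
Linear molecule, 2 cuts → 3 fragments:
  1–38 → 38 bp
  39–104 → 66 bp
  105–232 → 128 bp
Sorted largest to smallest: 128, 66, 38 bp.

128, 66, 38 bp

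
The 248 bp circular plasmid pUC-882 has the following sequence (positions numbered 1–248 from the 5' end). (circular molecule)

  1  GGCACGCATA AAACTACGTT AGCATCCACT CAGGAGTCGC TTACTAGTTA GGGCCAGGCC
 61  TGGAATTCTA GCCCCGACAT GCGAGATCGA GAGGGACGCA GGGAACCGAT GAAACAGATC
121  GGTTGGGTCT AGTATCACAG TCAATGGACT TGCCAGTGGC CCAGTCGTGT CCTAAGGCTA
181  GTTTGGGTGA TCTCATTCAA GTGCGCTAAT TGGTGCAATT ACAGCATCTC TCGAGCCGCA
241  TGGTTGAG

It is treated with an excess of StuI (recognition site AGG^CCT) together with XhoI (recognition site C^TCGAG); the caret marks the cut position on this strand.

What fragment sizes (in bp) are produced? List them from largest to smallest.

172, 76 bp

The StuI site (AGGCCT) starts at position 56.
StuI cuts after base 3 of each site, so after position 58.
The XhoI site (CTCGAG) starts at position 230.
XhoI cuts after the first base of each site, so after position 230.
Combined cut positions: 58, 230.
Circular molecule, 2 cuts → 2 fragments:
  59–230 → 172 bp
  231–248 then 1–58 → 18 + 58 = 76 bp
Sorted largest to smallest: 172, 76 bp.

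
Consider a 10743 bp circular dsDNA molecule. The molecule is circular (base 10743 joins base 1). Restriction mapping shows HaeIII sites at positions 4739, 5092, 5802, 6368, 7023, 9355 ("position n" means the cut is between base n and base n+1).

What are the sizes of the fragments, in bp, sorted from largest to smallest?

Circular molecule, 6 cuts → 6 fragments:
  5092 − 4739 = 353 bp
  5802 − 5092 = 710 bp
  6368 − 5802 = 566 bp
  7023 − 6368 = 655 bp
  9355 − 7023 = 2332 bp
  wrap: 10743 − 9355 + 4739 = 6127 bp
Sorted largest to smallest: 6127, 2332, 710, 655, 566, 353 bp.

6127, 2332, 710, 655, 566, 353 bp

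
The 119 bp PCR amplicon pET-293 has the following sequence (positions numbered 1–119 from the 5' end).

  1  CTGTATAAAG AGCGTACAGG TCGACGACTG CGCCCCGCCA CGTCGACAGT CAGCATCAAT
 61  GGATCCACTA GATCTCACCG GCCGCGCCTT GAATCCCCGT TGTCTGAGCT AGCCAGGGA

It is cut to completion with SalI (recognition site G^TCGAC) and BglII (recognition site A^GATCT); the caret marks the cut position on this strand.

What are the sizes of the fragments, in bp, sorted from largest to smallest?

SalI sites (GTCGAC) start at positions 20, 42.
SalI cuts after the first base of each site, so after positions 20, 42.
The BglII site (AGATCT) starts at position 70.
BglII cuts after the first base of each site, so after position 70.
Combined cut positions: 20, 42, 70.
Linear molecule, 3 cuts → 4 fragments:
  1–20 → 20 bp
  21–42 → 22 bp
  43–70 → 28 bp
  71–119 → 49 bp
Sorted largest to smallest: 49, 28, 22, 20 bp.

49, 28, 22, 20 bp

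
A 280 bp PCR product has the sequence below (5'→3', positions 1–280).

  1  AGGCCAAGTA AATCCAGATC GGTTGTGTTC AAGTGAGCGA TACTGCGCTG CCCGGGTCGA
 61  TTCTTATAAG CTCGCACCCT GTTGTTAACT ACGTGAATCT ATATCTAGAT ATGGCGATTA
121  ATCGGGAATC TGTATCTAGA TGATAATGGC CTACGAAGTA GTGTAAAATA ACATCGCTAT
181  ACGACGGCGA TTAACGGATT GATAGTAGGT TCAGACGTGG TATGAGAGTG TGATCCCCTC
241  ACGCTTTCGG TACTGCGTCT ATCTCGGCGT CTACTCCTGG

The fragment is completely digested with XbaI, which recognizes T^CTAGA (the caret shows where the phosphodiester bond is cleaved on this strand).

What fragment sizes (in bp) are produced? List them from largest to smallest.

XbaI sites (TCTAGA) start at positions 104, 135.
XbaI cuts after the first base of each site, so after positions 104, 135.
Linear molecule, 2 cuts → 3 fragments:
  1–104 → 104 bp
  105–135 → 31 bp
  136–280 → 145 bp
Sorted largest to smallest: 145, 104, 31 bp.

145, 104, 31 bp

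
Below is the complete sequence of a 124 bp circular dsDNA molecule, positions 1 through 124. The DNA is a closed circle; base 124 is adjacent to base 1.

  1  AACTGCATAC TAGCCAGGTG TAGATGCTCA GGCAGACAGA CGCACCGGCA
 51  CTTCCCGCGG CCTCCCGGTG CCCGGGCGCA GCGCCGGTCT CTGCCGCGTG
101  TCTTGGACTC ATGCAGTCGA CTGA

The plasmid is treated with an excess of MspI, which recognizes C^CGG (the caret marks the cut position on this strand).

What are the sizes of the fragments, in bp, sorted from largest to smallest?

85, 20, 12, 7 bp

MspI sites (CCGG) start at positions 45, 65, 72, 84.
MspI cuts after the first base of each site, so after positions 45, 65, 72, 84.
Circular molecule, 4 cuts → 4 fragments:
  46–65 → 20 bp
  66–72 → 7 bp
  73–84 → 12 bp
  85–124 then 1–45 → 40 + 45 = 85 bp
Sorted largest to smallest: 85, 20, 12, 7 bp.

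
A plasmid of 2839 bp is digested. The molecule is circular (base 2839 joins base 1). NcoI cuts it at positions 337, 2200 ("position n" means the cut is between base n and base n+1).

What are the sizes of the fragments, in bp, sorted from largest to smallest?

Circular molecule, 2 cuts → 2 fragments:
  2200 − 337 = 1863 bp
  wrap: 2839 − 2200 + 337 = 976 bp
Sorted largest to smallest: 1863, 976 bp.

1863, 976 bp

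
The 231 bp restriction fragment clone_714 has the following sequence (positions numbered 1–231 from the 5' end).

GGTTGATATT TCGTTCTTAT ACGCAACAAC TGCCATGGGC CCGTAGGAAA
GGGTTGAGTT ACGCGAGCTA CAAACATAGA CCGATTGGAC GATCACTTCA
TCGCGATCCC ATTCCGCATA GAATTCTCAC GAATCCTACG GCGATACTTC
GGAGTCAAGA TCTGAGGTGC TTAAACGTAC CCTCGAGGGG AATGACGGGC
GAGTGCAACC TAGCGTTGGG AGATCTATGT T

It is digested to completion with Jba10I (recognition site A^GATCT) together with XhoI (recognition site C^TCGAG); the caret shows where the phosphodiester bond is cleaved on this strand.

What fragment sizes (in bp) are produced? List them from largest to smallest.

158, 39, 24, 10 bp

Jba10I sites (AGATCT) start at positions 158, 221.
Jba10I cuts after the first base of each site, so after positions 158, 221.
The XhoI site (CTCGAG) starts at position 182.
XhoI cuts after the first base of each site, so after position 182.
Combined cut positions: 158, 182, 221.
Linear molecule, 3 cuts → 4 fragments:
  1–158 → 158 bp
  159–182 → 24 bp
  183–221 → 39 bp
  222–231 → 10 bp
Sorted largest to smallest: 158, 39, 24, 10 bp.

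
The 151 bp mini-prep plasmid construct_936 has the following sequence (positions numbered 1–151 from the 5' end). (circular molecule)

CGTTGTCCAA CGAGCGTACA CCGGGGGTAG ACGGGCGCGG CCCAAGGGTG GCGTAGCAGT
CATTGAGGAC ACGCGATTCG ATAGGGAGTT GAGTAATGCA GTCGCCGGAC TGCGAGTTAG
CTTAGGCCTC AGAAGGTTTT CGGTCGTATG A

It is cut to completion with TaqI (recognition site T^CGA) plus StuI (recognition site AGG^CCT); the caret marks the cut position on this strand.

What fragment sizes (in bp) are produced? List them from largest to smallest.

103, 48 bp

The TaqI site (TCGA) starts at position 78.
TaqI cuts after the first base of each site, so after position 78.
The StuI site (AGGCCT) starts at position 124.
StuI cuts after base 3 of each site, so after position 126.
Combined cut positions: 78, 126.
Circular molecule, 2 cuts → 2 fragments:
  79–126 → 48 bp
  127–151 then 1–78 → 25 + 78 = 103 bp
Sorted largest to smallest: 103, 48 bp.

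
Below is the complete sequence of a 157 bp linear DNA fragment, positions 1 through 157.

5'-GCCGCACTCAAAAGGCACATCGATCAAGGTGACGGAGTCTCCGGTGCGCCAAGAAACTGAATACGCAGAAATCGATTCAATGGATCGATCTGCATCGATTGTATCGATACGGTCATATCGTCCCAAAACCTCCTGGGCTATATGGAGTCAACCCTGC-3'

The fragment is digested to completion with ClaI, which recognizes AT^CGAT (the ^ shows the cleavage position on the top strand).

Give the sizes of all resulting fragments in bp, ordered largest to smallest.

53, 52, 20, 13, 10, 9 bp

ClaI sites (ATCGAT) start at positions 19, 71, 84, 94, 103.
ClaI cuts after base 2 of each site, so after positions 20, 72, 85, 95, 104.
Linear molecule, 5 cuts → 6 fragments:
  1–20 → 20 bp
  21–72 → 52 bp
  73–85 → 13 bp
  86–95 → 10 bp
  96–104 → 9 bp
  105–157 → 53 bp
Sorted largest to smallest: 53, 52, 20, 13, 10, 9 bp.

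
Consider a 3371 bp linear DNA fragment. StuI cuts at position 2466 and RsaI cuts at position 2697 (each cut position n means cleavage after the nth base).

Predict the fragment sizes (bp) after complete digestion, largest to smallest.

2466, 674, 231 bp

Combined cut positions (sorted): 2466, 2697.
Linear molecule, 2 cuts → 3 fragments:
  2466 − 0 = 2466 bp
  2697 − 2466 = 231 bp
  3371 − 2697 = 674 bp
Sorted largest to smallest: 2466, 674, 231 bp.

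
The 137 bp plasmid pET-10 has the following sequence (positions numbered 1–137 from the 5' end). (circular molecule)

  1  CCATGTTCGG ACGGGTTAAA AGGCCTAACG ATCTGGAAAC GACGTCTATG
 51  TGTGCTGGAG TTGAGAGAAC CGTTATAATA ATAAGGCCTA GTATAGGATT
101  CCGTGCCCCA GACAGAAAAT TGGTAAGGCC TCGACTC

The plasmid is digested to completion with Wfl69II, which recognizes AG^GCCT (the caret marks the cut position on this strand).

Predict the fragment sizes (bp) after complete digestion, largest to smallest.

63, 42, 32 bp

Wfl69II sites (AGGCCT) start at positions 21, 84, 126.
Wfl69II cuts after base 2 of each site, so after positions 22, 85, 127.
Circular molecule, 3 cuts → 3 fragments:
  23–85 → 63 bp
  86–127 → 42 bp
  128–137 then 1–22 → 10 + 22 = 32 bp
Sorted largest to smallest: 63, 42, 32 bp.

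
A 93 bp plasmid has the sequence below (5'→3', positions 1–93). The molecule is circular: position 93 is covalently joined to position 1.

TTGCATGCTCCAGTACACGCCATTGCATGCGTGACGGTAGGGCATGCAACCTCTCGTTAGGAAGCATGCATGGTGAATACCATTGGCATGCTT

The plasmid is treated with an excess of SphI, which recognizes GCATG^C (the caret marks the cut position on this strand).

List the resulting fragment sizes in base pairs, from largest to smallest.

22, 22, 22, 17, 10 bp

SphI sites (GCATGC) start at positions 3, 25, 42, 64, 86.
SphI cuts after base 5 of each site (before the last base), so after positions 7, 29, 46, 68, 90.
Circular molecule, 5 cuts → 5 fragments:
  8–29 → 22 bp
  30–46 → 17 bp
  47–68 → 22 bp
  69–90 → 22 bp
  91–93 then 1–7 → 3 + 7 = 10 bp
Sorted largest to smallest: 22, 22, 22, 17, 10 bp.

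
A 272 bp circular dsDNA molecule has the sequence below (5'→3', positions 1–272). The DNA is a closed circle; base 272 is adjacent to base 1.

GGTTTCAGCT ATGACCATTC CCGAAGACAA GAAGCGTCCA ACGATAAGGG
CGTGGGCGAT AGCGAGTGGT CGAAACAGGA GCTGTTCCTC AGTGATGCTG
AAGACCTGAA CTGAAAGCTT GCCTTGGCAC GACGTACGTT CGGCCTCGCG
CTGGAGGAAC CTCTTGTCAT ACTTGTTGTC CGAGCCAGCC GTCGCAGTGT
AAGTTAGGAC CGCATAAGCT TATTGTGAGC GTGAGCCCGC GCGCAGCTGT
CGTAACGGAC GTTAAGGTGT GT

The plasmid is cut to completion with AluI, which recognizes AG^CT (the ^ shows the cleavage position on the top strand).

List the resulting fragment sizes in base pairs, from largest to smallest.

101, 73, 36, 34, 28 bp

AluI sites (AGCT) start at positions 7, 80, 116, 217, 245.
AluI cuts after base 2 of each site, so after positions 8, 81, 117, 218, 246.
Circular molecule, 5 cuts → 5 fragments:
  9–81 → 73 bp
  82–117 → 36 bp
  118–218 → 101 bp
  219–246 → 28 bp
  247–272 then 1–8 → 26 + 8 = 34 bp
Sorted largest to smallest: 101, 73, 36, 34, 28 bp.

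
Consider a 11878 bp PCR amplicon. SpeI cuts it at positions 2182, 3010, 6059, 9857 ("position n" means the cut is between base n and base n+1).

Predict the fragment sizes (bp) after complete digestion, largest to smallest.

3798, 3049, 2182, 2021, 828 bp

Linear molecule, 4 cuts → 5 fragments:
  2182 − 0 = 2182 bp
  3010 − 2182 = 828 bp
  6059 − 3010 = 3049 bp
  9857 − 6059 = 3798 bp
  11878 − 9857 = 2021 bp
Sorted largest to smallest: 3798, 3049, 2182, 2021, 828 bp.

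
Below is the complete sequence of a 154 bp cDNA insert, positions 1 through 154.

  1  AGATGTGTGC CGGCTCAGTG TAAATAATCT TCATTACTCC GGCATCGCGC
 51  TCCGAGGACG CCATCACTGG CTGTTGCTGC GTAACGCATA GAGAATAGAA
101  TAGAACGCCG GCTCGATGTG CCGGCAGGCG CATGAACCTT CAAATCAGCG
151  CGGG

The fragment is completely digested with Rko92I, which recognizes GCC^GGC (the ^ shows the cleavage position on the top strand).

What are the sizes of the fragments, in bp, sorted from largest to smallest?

Rko92I sites (GCCGGC) start at positions 9, 107, 120.
Rko92I cuts after base 3 of each site, so after positions 11, 109, 122.
Linear molecule, 3 cuts → 4 fragments:
  1–11 → 11 bp
  12–109 → 98 bp
  110–122 → 13 bp
  123–154 → 32 bp
Sorted largest to smallest: 98, 32, 13, 11 bp.

98, 32, 13, 11 bp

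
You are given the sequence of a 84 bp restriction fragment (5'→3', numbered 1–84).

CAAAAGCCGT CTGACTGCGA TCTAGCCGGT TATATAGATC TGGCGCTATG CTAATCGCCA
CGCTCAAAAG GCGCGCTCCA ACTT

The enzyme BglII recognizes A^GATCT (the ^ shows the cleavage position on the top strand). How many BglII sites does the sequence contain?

AGATCT occurs starting at position 36.
BglII cuts at 1 site.

1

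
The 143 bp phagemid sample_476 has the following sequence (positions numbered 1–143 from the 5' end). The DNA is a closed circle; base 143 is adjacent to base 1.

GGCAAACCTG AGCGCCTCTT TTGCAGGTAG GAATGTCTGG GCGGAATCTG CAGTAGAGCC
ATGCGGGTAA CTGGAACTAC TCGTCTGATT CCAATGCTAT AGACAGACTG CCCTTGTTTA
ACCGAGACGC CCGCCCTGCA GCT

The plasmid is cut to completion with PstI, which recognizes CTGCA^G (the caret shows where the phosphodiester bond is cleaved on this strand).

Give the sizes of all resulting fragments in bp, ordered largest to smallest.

PstI sites (CTGCAG) start at positions 48, 136.
PstI cuts after base 5 of each site (before the last base), so after positions 52, 140.
Circular molecule, 2 cuts → 2 fragments:
  53–140 → 88 bp
  141–143 then 1–52 → 3 + 52 = 55 bp
Sorted largest to smallest: 88, 55 bp.

88, 55 bp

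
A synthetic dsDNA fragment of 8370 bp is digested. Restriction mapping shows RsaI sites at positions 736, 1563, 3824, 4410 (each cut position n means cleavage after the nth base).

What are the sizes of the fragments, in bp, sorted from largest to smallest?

Linear molecule, 4 cuts → 5 fragments:
  736 − 0 = 736 bp
  1563 − 736 = 827 bp
  3824 − 1563 = 2261 bp
  4410 − 3824 = 586 bp
  8370 − 4410 = 3960 bp
Sorted largest to smallest: 3960, 2261, 827, 736, 586 bp.

3960, 2261, 827, 736, 586 bp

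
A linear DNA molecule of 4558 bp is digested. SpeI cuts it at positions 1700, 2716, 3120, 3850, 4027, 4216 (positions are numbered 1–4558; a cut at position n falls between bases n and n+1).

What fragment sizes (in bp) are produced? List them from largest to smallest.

Linear molecule, 6 cuts → 7 fragments:
  1700 − 0 = 1700 bp
  2716 − 1700 = 1016 bp
  3120 − 2716 = 404 bp
  3850 − 3120 = 730 bp
  4027 − 3850 = 177 bp
  4216 − 4027 = 189 bp
  4558 − 4216 = 342 bp
Sorted largest to smallest: 1700, 1016, 730, 404, 342, 189, 177 bp.

1700, 1016, 730, 404, 342, 189, 177 bp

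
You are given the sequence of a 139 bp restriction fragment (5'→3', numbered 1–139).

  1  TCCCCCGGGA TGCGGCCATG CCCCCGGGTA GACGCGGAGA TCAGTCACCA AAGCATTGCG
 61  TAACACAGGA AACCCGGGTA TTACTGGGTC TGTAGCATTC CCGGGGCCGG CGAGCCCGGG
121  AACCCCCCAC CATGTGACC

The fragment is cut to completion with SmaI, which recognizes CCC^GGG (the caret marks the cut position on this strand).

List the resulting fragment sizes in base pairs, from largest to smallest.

50, 27, 22, 19, 15, 6 bp

SmaI sites (CCCGGG) start at positions 4, 23, 73, 100, 115.
SmaI cuts after base 3 of each site, so after positions 6, 25, 75, 102, 117.
Linear molecule, 5 cuts → 6 fragments:
  1–6 → 6 bp
  7–25 → 19 bp
  26–75 → 50 bp
  76–102 → 27 bp
  103–117 → 15 bp
  118–139 → 22 bp
Sorted largest to smallest: 50, 27, 22, 19, 15, 6 bp.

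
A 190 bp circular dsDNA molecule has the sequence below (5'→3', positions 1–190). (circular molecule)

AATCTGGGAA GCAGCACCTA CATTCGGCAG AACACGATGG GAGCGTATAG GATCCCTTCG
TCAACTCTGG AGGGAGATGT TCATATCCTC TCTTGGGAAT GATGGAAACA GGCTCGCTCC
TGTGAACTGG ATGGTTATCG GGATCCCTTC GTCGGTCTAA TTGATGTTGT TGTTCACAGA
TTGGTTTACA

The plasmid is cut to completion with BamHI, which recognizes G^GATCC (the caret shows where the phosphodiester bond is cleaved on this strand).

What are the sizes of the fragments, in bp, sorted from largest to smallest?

99, 91 bp

BamHI sites (GGATCC) start at positions 50, 141.
BamHI cuts after the first base of each site, so after positions 50, 141.
Circular molecule, 2 cuts → 2 fragments:
  51–141 → 91 bp
  142–190 then 1–50 → 49 + 50 = 99 bp
Sorted largest to smallest: 99, 91 bp.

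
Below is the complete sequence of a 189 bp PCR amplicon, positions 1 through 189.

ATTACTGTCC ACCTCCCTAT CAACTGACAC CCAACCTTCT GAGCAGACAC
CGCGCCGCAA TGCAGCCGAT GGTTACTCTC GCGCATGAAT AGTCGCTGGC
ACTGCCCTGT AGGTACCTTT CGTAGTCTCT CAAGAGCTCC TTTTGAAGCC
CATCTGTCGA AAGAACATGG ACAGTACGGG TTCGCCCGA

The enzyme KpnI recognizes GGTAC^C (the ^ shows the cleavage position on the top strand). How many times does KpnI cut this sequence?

GGTACC occurs starting at position 112.
KpnI cuts at 1 site.

1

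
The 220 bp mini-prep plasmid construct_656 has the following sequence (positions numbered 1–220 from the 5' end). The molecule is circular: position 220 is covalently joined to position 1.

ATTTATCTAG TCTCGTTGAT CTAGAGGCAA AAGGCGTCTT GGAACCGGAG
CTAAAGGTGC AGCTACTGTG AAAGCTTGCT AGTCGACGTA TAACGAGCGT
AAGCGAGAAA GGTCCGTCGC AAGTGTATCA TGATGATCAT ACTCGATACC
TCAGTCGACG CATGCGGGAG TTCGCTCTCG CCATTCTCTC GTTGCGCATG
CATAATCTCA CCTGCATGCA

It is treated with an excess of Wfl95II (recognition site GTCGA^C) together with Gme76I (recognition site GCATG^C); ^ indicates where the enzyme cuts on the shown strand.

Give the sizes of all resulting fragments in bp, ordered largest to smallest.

Wfl95II sites (GTCGAC) start at positions 82, 154.
Wfl95II cuts after base 5 of each site (before the last base), so after positions 86, 158.
Gme76I sites (GCATGC) start at positions 160, 196, 214.
Gme76I cuts after base 5 of each site (before the last base), so after positions 164, 200, 218.
Combined cut positions: 86, 158, 164, 200, 218.
Circular molecule, 5 cuts → 5 fragments:
  87–158 → 72 bp
  159–164 → 6 bp
  165–200 → 36 bp
  201–218 → 18 bp
  219–220 then 1–86 → 2 + 86 = 88 bp
Sorted largest to smallest: 88, 72, 36, 18, 6 bp.

88, 72, 36, 18, 6 bp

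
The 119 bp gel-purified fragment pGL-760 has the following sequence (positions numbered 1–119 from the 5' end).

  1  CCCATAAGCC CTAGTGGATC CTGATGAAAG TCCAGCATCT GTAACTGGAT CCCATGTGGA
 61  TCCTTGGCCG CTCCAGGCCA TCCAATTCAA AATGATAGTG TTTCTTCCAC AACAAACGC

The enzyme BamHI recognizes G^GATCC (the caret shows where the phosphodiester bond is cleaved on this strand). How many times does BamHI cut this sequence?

GGATCC occurs starting at positions 16, 47, 58.
BamHI cuts at 3 sites.

3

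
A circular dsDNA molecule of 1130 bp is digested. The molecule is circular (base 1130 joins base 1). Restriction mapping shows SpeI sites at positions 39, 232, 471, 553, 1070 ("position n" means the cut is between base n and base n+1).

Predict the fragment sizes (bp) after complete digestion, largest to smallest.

517, 239, 193, 99, 82 bp

Circular molecule, 5 cuts → 5 fragments:
  232 − 39 = 193 bp
  471 − 232 = 239 bp
  553 − 471 = 82 bp
  1070 − 553 = 517 bp
  wrap: 1130 − 1070 + 39 = 99 bp
Sorted largest to smallest: 517, 239, 193, 99, 82 bp.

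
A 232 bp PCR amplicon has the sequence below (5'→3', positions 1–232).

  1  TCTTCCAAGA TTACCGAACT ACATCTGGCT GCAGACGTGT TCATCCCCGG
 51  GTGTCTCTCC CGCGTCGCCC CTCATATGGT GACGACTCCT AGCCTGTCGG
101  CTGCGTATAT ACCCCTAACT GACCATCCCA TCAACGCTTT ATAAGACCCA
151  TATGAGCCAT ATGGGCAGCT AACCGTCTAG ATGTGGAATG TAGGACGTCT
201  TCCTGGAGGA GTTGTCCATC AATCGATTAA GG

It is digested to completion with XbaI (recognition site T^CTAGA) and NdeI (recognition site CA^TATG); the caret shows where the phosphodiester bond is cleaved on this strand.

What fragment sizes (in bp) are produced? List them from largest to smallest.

76, 74, 56, 17, 9 bp

The XbaI site (TCTAGA) starts at position 176.
XbaI cuts after the first base of each site, so after position 176.
NdeI sites (CATATG) start at positions 73, 149, 158.
NdeI cuts after base 2 of each site, so after positions 74, 150, 159.
Combined cut positions: 74, 150, 159, 176.
Linear molecule, 4 cuts → 5 fragments:
  1–74 → 74 bp
  75–150 → 76 bp
  151–159 → 9 bp
  160–176 → 17 bp
  177–232 → 56 bp
Sorted largest to smallest: 76, 74, 56, 17, 9 bp.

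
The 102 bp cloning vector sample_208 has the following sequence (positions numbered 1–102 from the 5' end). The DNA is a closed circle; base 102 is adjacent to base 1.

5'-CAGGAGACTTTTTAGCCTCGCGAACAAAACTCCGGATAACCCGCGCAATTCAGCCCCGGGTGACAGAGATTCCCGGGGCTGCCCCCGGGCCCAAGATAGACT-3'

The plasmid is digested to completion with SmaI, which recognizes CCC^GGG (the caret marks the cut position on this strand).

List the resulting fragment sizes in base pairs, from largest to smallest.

73, 17, 12 bp

SmaI sites (CCCGGG) start at positions 55, 72, 84.
SmaI cuts after base 3 of each site, so after positions 57, 74, 86.
Circular molecule, 3 cuts → 3 fragments:
  58–74 → 17 bp
  75–86 → 12 bp
  87–102 then 1–57 → 16 + 57 = 73 bp
Sorted largest to smallest: 73, 17, 12 bp.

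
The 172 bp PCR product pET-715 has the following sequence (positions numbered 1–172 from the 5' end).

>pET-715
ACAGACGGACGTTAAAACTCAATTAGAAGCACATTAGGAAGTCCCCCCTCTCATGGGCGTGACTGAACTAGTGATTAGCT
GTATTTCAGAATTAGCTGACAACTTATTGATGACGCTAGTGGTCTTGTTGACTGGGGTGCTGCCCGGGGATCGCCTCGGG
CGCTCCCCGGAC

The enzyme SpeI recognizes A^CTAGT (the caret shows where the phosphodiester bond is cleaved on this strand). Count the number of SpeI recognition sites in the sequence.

1

ACTAGT occurs starting at position 67.
SpeI cuts at 1 site.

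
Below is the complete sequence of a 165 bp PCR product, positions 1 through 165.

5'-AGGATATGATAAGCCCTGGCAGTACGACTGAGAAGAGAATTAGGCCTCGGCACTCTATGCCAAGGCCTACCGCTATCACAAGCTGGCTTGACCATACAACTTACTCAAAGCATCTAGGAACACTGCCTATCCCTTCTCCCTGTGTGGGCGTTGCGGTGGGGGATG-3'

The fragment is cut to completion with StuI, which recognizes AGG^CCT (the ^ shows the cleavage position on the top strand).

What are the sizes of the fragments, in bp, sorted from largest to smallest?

StuI sites (AGGCCT) start at positions 42, 63.
StuI cuts after base 3 of each site, so after positions 44, 65.
Linear molecule, 2 cuts → 3 fragments:
  1–44 → 44 bp
  45–65 → 21 bp
  66–165 → 100 bp
Sorted largest to smallest: 100, 44, 21 bp.

100, 44, 21 bp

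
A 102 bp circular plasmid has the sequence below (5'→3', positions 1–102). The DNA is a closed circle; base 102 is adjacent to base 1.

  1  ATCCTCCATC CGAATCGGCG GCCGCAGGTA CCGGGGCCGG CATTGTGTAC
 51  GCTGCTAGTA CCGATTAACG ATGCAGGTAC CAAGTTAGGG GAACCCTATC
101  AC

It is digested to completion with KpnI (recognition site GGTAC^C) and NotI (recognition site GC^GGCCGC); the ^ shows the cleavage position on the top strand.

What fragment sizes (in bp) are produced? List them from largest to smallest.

KpnI sites (GGTACC) start at positions 27, 76.
KpnI cuts after base 5 of each site (before the last base), so after positions 31, 80.
The NotI site (GCGGCCGC) starts at position 18.
NotI cuts after base 2 of each site, so after position 19.
Combined cut positions: 19, 31, 80.
Circular molecule, 3 cuts → 3 fragments:
  20–31 → 12 bp
  32–80 → 49 bp
  81–102 then 1–19 → 22 + 19 = 41 bp
Sorted largest to smallest: 49, 41, 12 bp.

49, 41, 12 bp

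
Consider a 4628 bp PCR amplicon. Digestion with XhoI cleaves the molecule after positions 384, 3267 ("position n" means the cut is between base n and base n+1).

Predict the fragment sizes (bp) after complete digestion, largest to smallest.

2883, 1361, 384 bp

Linear molecule, 2 cuts → 3 fragments:
  384 − 0 = 384 bp
  3267 − 384 = 2883 bp
  4628 − 3267 = 1361 bp
Sorted largest to smallest: 2883, 1361, 384 bp.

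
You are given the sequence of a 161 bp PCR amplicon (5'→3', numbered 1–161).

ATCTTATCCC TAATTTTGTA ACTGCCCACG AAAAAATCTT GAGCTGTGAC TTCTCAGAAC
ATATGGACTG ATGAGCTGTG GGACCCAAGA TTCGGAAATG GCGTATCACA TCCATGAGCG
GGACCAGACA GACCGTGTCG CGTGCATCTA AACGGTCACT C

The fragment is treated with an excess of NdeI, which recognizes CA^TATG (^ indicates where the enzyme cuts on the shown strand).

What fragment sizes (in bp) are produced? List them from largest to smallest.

100, 61 bp

The NdeI site (CATATG) starts at position 60.
NdeI cuts after base 2 of each site, so after position 61.
Linear molecule, 1 cut → 2 fragments:
  1–61 → 61 bp
  62–161 → 100 bp
Sorted largest to smallest: 100, 61 bp.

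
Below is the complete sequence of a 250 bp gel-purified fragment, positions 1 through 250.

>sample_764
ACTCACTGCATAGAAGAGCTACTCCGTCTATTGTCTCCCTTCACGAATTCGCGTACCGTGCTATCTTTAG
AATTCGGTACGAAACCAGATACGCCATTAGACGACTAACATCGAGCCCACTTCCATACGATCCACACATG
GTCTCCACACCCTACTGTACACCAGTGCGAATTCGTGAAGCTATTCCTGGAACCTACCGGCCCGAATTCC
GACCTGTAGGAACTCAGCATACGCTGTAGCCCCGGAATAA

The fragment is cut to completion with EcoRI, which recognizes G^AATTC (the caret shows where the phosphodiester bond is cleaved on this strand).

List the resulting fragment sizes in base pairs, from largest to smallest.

99, 46, 45, 35, 25 bp

EcoRI sites (GAATTC) start at positions 45, 70, 169, 204.
EcoRI cuts after the first base of each site, so after positions 45, 70, 169, 204.
Linear molecule, 4 cuts → 5 fragments:
  1–45 → 45 bp
  46–70 → 25 bp
  71–169 → 99 bp
  170–204 → 35 bp
  205–250 → 46 bp
Sorted largest to smallest: 99, 46, 45, 35, 25 bp.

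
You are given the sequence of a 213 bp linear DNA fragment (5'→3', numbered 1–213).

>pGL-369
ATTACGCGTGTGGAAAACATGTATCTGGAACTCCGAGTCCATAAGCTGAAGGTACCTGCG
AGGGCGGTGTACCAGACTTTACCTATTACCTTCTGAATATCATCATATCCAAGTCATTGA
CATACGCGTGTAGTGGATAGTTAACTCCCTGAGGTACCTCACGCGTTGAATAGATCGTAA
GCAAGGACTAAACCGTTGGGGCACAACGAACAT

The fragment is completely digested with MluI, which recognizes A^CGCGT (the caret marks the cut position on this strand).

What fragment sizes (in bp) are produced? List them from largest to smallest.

MluI sites (ACGCGT) start at positions 4, 124, 161.
MluI cuts after the first base of each site, so after positions 4, 124, 161.
Linear molecule, 3 cuts → 4 fragments:
  1–4 → 4 bp
  5–124 → 120 bp
  125–161 → 37 bp
  162–213 → 52 bp
Sorted largest to smallest: 120, 52, 37, 4 bp.

120, 52, 37, 4 bp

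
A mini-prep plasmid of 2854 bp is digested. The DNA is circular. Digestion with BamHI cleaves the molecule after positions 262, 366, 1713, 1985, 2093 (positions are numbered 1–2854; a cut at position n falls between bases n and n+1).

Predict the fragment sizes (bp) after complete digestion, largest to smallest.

Circular molecule, 5 cuts → 5 fragments:
  366 − 262 = 104 bp
  1713 − 366 = 1347 bp
  1985 − 1713 = 272 bp
  2093 − 1985 = 108 bp
  wrap: 2854 − 2093 + 262 = 1023 bp
Sorted largest to smallest: 1347, 1023, 272, 108, 104 bp.

1347, 1023, 272, 108, 104 bp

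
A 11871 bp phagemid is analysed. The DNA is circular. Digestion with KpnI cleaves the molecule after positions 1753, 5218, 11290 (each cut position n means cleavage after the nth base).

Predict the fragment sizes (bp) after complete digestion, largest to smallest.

Circular molecule, 3 cuts → 3 fragments:
  5218 − 1753 = 3465 bp
  11290 − 5218 = 6072 bp
  wrap: 11871 − 11290 + 1753 = 2334 bp
Sorted largest to smallest: 6072, 3465, 2334 bp.

6072, 3465, 2334 bp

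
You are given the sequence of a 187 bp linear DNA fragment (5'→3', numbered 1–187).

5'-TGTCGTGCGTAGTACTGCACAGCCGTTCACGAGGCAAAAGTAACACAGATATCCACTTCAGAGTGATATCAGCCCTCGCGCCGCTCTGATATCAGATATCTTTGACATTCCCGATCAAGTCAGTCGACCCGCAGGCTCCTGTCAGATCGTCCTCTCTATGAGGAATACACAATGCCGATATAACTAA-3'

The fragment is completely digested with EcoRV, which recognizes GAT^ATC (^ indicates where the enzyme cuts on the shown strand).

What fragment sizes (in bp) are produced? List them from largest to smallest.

EcoRV sites (GATATC) start at positions 48, 65, 88, 95.
EcoRV cuts after base 3 of each site, so after positions 50, 67, 90, 97.
Linear molecule, 4 cuts → 5 fragments:
  1–50 → 50 bp
  51–67 → 17 bp
  68–90 → 23 bp
  91–97 → 7 bp
  98–187 → 90 bp
Sorted largest to smallest: 90, 50, 23, 17, 7 bp.

90, 50, 23, 17, 7 bp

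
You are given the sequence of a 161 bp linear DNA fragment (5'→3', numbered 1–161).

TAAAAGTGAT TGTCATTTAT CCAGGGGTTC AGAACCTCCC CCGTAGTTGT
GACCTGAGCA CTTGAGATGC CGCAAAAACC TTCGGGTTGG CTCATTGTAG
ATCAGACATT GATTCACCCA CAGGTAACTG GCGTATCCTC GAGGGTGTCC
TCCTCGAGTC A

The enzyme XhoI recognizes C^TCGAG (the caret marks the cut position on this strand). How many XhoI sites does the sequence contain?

CTCGAG occurs starting at positions 138, 153.
XhoI cuts at 2 sites.

2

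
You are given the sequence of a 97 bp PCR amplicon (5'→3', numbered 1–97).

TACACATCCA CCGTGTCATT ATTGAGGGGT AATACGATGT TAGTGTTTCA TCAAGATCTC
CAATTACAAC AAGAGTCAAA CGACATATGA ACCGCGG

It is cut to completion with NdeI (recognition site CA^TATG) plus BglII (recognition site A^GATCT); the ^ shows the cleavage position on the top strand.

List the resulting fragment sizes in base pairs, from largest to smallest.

54, 31, 12 bp

The NdeI site (CATATG) starts at position 84.
NdeI cuts after base 2 of each site, so after position 85.
The BglII site (AGATCT) starts at position 54.
BglII cuts after the first base of each site, so after position 54.
Combined cut positions: 54, 85.
Linear molecule, 2 cuts → 3 fragments:
  1–54 → 54 bp
  55–85 → 31 bp
  86–97 → 12 bp
Sorted largest to smallest: 54, 31, 12 bp.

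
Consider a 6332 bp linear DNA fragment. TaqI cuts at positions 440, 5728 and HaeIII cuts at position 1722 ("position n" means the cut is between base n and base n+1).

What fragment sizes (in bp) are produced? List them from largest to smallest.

4006, 1282, 604, 440 bp

Combined cut positions (sorted): 440, 1722, 5728.
Linear molecule, 3 cuts → 4 fragments:
  440 − 0 = 440 bp
  1722 − 440 = 1282 bp
  5728 − 1722 = 4006 bp
  6332 − 5728 = 604 bp
Sorted largest to smallest: 4006, 1282, 604, 440 bp.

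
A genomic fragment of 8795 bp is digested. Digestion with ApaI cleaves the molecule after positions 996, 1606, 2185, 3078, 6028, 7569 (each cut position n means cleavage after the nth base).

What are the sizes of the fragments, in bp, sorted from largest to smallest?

Linear molecule, 6 cuts → 7 fragments:
  996 − 0 = 996 bp
  1606 − 996 = 610 bp
  2185 − 1606 = 579 bp
  3078 − 2185 = 893 bp
  6028 − 3078 = 2950 bp
  7569 − 6028 = 1541 bp
  8795 − 7569 = 1226 bp
Sorted largest to smallest: 2950, 1541, 1226, 996, 893, 610, 579 bp.

2950, 1541, 1226, 996, 893, 610, 579 bp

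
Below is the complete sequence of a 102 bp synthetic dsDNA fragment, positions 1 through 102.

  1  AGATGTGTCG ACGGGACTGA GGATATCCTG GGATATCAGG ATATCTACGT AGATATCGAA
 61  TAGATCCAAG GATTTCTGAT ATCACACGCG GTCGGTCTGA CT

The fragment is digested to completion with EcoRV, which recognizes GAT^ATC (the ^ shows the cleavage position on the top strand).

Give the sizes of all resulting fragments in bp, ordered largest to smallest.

26, 24, 22, 12, 10, 8 bp

EcoRV sites (GATATC) start at positions 22, 32, 40, 52, 78.
EcoRV cuts after base 3 of each site, so after positions 24, 34, 42, 54, 80.
Linear molecule, 5 cuts → 6 fragments:
  1–24 → 24 bp
  25–34 → 10 bp
  35–42 → 8 bp
  43–54 → 12 bp
  55–80 → 26 bp
  81–102 → 22 bp
Sorted largest to smallest: 26, 24, 22, 12, 10, 8 bp.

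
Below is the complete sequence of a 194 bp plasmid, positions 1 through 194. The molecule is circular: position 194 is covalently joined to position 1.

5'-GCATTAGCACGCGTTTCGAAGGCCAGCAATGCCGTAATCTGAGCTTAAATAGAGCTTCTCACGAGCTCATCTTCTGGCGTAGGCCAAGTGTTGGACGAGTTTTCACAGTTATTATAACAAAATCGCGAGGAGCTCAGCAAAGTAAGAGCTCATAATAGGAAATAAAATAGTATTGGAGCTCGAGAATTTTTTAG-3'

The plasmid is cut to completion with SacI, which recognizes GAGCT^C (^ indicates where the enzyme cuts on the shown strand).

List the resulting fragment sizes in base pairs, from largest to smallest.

SacI sites (GAGCTC) start at positions 63, 130, 146, 176.
SacI cuts after base 5 of each site (before the last base), so after positions 67, 134, 150, 180.
Circular molecule, 4 cuts → 4 fragments:
  68–134 → 67 bp
  135–150 → 16 bp
  151–180 → 30 bp
  181–194 then 1–67 → 14 + 67 = 81 bp
Sorted largest to smallest: 81, 67, 30, 16 bp.

81, 67, 30, 16 bp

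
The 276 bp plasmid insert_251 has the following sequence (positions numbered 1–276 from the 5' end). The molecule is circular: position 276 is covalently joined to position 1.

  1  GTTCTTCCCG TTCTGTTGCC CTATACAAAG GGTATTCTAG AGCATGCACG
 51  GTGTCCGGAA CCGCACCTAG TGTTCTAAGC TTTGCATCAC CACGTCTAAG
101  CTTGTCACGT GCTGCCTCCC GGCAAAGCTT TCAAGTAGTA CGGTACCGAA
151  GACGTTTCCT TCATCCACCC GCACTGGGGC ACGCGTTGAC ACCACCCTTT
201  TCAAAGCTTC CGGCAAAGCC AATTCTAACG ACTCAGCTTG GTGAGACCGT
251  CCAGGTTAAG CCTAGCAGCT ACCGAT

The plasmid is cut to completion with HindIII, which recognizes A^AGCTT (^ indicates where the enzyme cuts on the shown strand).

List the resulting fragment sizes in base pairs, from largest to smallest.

HindIII sites (AAGCTT) start at positions 77, 98, 125, 204.
HindIII cuts after the first base of each site, so after positions 77, 98, 125, 204.
Circular molecule, 4 cuts → 4 fragments:
  78–98 → 21 bp
  99–125 → 27 bp
  126–204 → 79 bp
  205–276 then 1–77 → 72 + 77 = 149 bp
Sorted largest to smallest: 149, 79, 27, 21 bp.

149, 79, 27, 21 bp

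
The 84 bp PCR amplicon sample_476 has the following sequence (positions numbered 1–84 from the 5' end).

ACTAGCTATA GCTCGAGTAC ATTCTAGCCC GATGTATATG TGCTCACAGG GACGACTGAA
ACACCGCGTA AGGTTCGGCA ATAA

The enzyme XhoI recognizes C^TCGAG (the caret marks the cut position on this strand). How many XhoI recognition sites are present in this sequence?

CTCGAG occurs starting at position 12.
XhoI cuts at 1 site.

1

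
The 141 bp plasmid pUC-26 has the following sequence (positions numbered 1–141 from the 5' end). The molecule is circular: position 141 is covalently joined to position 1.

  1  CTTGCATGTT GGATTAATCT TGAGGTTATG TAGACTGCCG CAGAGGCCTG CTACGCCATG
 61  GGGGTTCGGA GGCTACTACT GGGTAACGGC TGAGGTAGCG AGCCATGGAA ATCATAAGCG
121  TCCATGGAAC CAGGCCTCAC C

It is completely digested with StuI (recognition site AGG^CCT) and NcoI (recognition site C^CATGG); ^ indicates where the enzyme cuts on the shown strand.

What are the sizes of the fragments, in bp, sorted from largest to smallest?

53, 47, 19, 12, 10 bp

StuI sites (AGGCCT) start at positions 44, 132.
StuI cuts after base 3 of each site, so after positions 46, 134.
NcoI sites (CCATGG) start at positions 56, 103, 122.
NcoI cuts after the first base of each site, so after positions 56, 103, 122.
Combined cut positions: 46, 56, 103, 122, 134.
Circular molecule, 5 cuts → 5 fragments:
  47–56 → 10 bp
  57–103 → 47 bp
  104–122 → 19 bp
  123–134 → 12 bp
  135–141 then 1–46 → 7 + 46 = 53 bp
Sorted largest to smallest: 53, 47, 19, 12, 10 bp.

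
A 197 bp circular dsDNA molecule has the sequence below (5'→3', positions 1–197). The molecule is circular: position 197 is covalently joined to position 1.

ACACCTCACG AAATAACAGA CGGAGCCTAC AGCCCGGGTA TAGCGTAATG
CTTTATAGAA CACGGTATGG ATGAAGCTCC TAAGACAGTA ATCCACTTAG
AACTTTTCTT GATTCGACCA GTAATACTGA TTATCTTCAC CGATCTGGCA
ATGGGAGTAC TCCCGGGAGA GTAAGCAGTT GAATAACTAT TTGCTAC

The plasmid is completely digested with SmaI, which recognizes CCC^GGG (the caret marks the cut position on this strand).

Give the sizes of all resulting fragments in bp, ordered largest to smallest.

SmaI sites (CCCGGG) start at positions 33, 162.
SmaI cuts after base 3 of each site, so after positions 35, 164.
Circular molecule, 2 cuts → 2 fragments:
  36–164 → 129 bp
  165–197 then 1–35 → 33 + 35 = 68 bp
Sorted largest to smallest: 129, 68 bp.

129, 68 bp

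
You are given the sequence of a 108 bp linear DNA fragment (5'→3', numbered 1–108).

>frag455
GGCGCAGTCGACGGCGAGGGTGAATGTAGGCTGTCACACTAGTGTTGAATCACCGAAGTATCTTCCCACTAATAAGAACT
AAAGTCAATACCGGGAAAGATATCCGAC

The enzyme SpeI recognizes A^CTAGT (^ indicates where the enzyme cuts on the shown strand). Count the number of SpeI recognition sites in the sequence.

1

ACTAGT occurs starting at position 38.
SpeI cuts at 1 site.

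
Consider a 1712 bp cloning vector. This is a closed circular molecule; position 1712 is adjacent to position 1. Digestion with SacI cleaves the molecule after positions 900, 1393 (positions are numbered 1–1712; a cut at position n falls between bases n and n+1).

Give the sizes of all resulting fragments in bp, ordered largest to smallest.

1219, 493 bp

Circular molecule, 2 cuts → 2 fragments:
  1393 − 900 = 493 bp
  wrap: 1712 − 1393 + 900 = 1219 bp
Sorted largest to smallest: 1219, 493 bp.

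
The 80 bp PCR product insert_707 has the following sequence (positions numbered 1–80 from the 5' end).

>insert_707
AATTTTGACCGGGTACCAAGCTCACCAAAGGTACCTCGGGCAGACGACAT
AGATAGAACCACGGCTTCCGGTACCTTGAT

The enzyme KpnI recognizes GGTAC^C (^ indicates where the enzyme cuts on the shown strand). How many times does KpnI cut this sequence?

GGTACC occurs starting at positions 12, 30, 70.
KpnI cuts at 3 sites.

3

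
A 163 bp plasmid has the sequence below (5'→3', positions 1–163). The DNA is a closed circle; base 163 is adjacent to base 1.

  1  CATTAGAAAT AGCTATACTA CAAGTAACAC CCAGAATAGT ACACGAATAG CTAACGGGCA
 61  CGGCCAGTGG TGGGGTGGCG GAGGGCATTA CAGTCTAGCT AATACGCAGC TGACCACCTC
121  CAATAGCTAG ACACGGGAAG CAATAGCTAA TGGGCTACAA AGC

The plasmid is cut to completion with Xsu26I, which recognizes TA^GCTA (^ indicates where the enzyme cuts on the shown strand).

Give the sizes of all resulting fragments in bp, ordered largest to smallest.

Xsu26I sites (TAGCTA) start at positions 10, 48, 96, 124, 144.
Xsu26I cuts after base 2 of each site, so after positions 11, 49, 97, 125, 145.
Circular molecule, 5 cuts → 5 fragments:
  12–49 → 38 bp
  50–97 → 48 bp
  98–125 → 28 bp
  126–145 → 20 bp
  146–163 then 1–11 → 18 + 11 = 29 bp
Sorted largest to smallest: 48, 38, 29, 28, 20 bp.

48, 38, 29, 28, 20 bp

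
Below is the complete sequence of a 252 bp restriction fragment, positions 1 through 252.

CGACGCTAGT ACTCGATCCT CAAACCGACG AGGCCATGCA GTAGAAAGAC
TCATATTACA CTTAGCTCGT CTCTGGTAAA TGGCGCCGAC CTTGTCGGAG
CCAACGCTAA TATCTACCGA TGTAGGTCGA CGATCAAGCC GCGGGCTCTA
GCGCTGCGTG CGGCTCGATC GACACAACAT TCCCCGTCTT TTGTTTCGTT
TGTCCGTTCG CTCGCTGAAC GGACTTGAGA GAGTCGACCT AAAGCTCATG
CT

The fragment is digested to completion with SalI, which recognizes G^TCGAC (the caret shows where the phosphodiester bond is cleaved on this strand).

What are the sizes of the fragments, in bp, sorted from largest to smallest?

SalI sites (GTCGAC) start at positions 126, 233.
SalI cuts after the first base of each site, so after positions 126, 233.
Linear molecule, 2 cuts → 3 fragments:
  1–126 → 126 bp
  127–233 → 107 bp
  234–252 → 19 bp
Sorted largest to smallest: 126, 107, 19 bp.

126, 107, 19 bp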